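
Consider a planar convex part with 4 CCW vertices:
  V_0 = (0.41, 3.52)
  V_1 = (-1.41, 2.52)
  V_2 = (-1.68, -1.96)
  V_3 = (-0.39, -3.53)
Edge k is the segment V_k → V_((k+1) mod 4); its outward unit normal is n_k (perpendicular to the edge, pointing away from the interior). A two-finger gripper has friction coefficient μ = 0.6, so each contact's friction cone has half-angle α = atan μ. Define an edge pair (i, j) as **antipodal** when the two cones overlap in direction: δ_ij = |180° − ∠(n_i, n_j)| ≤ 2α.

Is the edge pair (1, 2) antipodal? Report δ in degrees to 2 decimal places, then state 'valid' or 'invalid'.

δ = 137.14°, invalid

α = atan 0.6 = 30.96°;  2α = 61.93°
edge 1: e_1 = (-0.27, -4.48);  n_1 = (-0.9982, +0.0602)
edge 2: e_2 = (+1.29, -1.57);  n_2 = (-0.7726, -0.6348)
∠(n_1, n_2) = 42.86°
δ = |180° − 42.86°| = 137.14°
137.14° > 2α = 61.93°  →  invalid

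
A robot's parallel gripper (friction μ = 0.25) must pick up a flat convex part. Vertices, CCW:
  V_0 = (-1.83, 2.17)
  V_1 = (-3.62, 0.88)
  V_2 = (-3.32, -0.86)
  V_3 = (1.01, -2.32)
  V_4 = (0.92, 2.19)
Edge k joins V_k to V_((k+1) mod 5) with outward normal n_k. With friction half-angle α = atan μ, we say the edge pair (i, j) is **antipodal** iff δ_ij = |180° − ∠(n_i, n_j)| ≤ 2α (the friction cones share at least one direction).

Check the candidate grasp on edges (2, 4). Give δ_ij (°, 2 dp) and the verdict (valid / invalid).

δ = 19.05°, valid

α = atan 0.25 = 14.04°;  2α = 28.07°
edge 2: e_2 = (+4.33, -1.46);  n_2 = (-0.3195, -0.9476)
edge 4: e_4 = (-2.75, -0.02);  n_4 = (-0.0073, +1.0000)
∠(n_2, n_4) = 160.95°
δ = |180° − 160.95°| = 19.05°
19.05° ≤ 2α = 28.07°  →  valid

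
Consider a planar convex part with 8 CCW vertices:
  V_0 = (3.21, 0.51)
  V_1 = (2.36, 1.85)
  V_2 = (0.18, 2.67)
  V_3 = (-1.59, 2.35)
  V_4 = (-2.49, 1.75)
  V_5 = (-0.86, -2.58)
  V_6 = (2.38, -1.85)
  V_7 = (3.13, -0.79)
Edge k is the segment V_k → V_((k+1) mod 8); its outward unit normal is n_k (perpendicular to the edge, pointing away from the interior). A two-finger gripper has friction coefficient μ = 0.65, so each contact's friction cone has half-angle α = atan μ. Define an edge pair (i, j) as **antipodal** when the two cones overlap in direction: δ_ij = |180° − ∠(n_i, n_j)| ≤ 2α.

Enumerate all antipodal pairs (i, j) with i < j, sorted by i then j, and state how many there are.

α = atan 0.65 = 33.02°;  2α = 66.05°
n_0 = (+0.8444, +0.5357)
n_1 = (+0.3521, +0.9360)
n_2 = (-0.1779, +0.9840)
n_3 = (-0.5547, +0.8321)
n_4 = (-0.9359, -0.3523)
n_5 = (+0.2198, -0.9755)
n_6 = (+0.8163, -0.5776)
n_7 = (+0.9981, -0.0614)
  (0,1): δ = 143.00°  ·
  (0,2): δ = 112.14°  ·
  (0,3): δ = 88.70°  ·
  (0,4): δ = 11.76°  ✓
  (0,5): δ = 70.31°  ·
  (0,6): δ = 112.33°  ·
  (0,7): δ = 144.09°  ·
  (1,2): δ = 149.14°  ·
  (1,3): δ = 125.70°  ·
  (1,4): δ = 48.76°  ✓
  (1,5): δ = 33.31°  ✓
  (1,6): δ = 75.33°  ·
  (1,7): δ = 107.09°  ·
  (2,3): δ = 156.56°  ·
  (2,4): δ = 79.62°  ·
  (2,5): δ = 2.45°  ✓
  (2,6): δ = 44.47°  ✓
  (2,7): δ = 76.23°  ·
  (3,4): δ = 103.06°  ·
  (3,5): δ = 20.99°  ✓
  (3,6): δ = 21.03°  ✓
  (3,7): δ = 52.79°  ✓
  (4,5): δ = 97.93°  ·
  (4,6): δ = 55.91°  ✓
  (4,7): δ = 24.15°  ✓
  (5,6): δ = 137.98°  ·
  (5,7): δ = 106.22°  ·
  (6,7): δ = 148.24°  ·
antipodal pairs: 10

count = 10; pairs: (0,4), (1,4), (1,5), (2,5), (2,6), (3,5), (3,6), (3,7), (4,6), (4,7)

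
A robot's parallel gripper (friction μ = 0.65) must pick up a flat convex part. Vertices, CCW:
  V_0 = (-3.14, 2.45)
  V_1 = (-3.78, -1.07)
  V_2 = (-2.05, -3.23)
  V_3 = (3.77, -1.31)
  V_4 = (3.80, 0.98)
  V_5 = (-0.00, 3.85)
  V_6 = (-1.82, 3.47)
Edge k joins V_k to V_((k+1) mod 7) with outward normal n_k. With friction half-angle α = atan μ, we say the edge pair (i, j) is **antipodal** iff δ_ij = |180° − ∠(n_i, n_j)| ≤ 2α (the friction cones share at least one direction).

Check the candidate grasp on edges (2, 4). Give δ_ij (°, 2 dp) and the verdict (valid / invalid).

α = atan 0.65 = 33.02°;  2α = 66.05°
edge 2: e_2 = (+5.82, +1.92);  n_2 = (+0.3133, -0.9497)
edge 4: e_4 = (-3.80, +2.87);  n_4 = (+0.6027, +0.7980)
∠(n_2, n_4) = 124.68°
δ = |180° − 124.68°| = 55.32°
55.32° ≤ 2α = 66.05°  →  valid

δ = 55.32°, valid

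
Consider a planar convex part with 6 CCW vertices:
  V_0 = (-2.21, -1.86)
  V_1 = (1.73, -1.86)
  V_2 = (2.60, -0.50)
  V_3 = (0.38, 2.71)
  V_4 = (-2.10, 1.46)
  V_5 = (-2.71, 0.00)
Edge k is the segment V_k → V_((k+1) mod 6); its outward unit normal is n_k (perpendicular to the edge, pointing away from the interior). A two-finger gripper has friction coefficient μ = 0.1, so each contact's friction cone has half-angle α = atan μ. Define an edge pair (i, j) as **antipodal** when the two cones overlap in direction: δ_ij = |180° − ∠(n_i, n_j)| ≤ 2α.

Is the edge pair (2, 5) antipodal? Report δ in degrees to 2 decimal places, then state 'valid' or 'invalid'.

δ = 19.62°, invalid

α = atan 0.1 = 5.71°;  2α = 11.42°
edge 2: e_2 = (-2.22, +3.21);  n_2 = (+0.8225, +0.5688)
edge 5: e_5 = (+0.50, -1.86);  n_5 = (-0.9657, -0.2596)
∠(n_2, n_5) = 160.38°
δ = |180° − 160.38°| = 19.62°
19.62° > 2α = 11.42°  →  invalid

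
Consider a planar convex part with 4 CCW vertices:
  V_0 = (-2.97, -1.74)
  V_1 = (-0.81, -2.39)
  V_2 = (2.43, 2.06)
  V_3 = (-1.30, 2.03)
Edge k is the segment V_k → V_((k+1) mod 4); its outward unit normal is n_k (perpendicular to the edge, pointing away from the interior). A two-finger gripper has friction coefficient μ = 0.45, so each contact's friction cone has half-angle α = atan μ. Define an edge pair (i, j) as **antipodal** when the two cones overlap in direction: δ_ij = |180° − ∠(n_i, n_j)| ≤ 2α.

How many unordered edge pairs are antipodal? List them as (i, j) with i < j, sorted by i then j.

α = atan 0.45 = 24.23°;  2α = 48.46°
n_0 = (-0.2882, -0.9576)
n_1 = (+0.8084, -0.5886)
n_2 = (-0.0080, +1.0000)
n_3 = (-0.9143, +0.4050)
  (0,1): δ = 109.31°  ·
  (0,2): δ = 17.21°  ✓
  (0,3): δ = 82.86°  ·
  (1,2): δ = 53.48°  ·
  (1,3): δ = 12.17°  ✓
  (2,3): δ = 114.35°  ·
antipodal pairs: 2

count = 2; pairs: (0,2), (1,3)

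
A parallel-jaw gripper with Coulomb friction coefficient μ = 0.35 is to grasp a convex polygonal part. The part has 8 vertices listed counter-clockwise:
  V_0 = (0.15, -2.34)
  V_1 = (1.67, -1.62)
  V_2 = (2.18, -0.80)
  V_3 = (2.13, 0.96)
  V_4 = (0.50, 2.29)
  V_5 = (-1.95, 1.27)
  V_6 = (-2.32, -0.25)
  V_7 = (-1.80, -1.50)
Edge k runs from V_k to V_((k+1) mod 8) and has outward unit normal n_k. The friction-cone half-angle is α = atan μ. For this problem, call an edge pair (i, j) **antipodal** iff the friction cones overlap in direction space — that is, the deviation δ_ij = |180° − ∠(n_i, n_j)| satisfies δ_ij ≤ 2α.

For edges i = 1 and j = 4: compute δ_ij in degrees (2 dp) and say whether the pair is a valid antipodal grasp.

α = atan 0.35 = 19.29°;  2α = 38.58°
edge 1: e_1 = (+0.51, +0.82);  n_1 = (+0.8492, -0.5281)
edge 4: e_4 = (-2.45, -1.02);  n_4 = (-0.3843, +0.9232)
∠(n_1, n_4) = 144.48°
δ = |180° − 144.48°| = 35.52°
35.52° ≤ 2α = 38.58°  →  valid

δ = 35.52°, valid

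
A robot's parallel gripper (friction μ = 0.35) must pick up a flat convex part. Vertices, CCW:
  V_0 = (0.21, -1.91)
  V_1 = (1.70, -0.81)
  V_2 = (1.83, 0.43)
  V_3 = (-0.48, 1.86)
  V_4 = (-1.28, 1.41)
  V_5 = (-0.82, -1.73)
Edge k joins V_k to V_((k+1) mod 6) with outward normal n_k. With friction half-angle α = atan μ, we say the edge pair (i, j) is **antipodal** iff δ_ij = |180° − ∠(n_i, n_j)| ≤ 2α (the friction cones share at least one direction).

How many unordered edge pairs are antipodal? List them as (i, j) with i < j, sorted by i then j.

α = atan 0.35 = 19.29°;  2α = 38.58°
n_0 = (+0.5939, -0.8045)
n_1 = (+0.9945, -0.1043)
n_2 = (+0.5264, +0.8503)
n_3 = (-0.4903, +0.8716)
n_4 = (-0.9894, -0.1449)
n_5 = (-0.1721, -0.9851)
  (0,1): δ = 132.42°  ·
  (0,2): δ = 68.20°  ·
  (0,3): δ = 7.08°  ✓
  (0,4): δ = 61.90°  ·
  (0,5): δ = 133.65°  ·
  (1,2): δ = 115.77°  ·
  (1,3): δ = 54.66°  ·
  (1,4): δ = 14.32°  ✓
  (1,5): δ = 86.07°  ·
  (2,3): δ = 118.88°  ·
  (2,4): δ = 49.91°  ·
  (2,5): δ = 21.85°  ✓
  (3,4): δ = 111.02°  ·
  (3,5): δ = 39.27°  ·
  (4,5): δ = 108.25°  ·
antipodal pairs: 3

count = 3; pairs: (0,3), (1,4), (2,5)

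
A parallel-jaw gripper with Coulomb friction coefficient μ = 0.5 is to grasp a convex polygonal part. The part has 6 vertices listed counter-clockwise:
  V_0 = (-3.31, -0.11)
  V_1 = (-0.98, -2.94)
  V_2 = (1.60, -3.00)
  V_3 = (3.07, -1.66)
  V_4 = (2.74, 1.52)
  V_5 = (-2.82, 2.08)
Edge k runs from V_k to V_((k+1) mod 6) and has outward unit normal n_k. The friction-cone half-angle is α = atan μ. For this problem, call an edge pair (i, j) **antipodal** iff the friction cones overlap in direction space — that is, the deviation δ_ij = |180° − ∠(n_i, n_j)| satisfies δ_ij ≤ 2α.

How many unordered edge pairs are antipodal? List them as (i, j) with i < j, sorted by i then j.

α = atan 0.5 = 26.57°;  2α = 53.13°
n_0 = (-0.7720, -0.6356)
n_1 = (-0.0232, -0.9997)
n_2 = (+0.6737, -0.7390)
n_3 = (+0.9947, +0.1032)
n_4 = (+0.1002, +0.9950)
n_5 = (-0.9759, +0.2183)
  (0,1): δ = 130.80°  ·
  (0,2): δ = 87.11°  ·
  (0,3): δ = 33.54°  ✓
  (0,4): δ = 44.78°  ✓
  (0,5): δ = 127.92°  ·
  (1,2): δ = 136.32°  ·
  (1,3): δ = 82.74°  ·
  (1,4): δ = 4.42°  ✓
  (1,5): δ = 78.72°  ·
  (2,3): δ = 126.43°  ·
  (2,4): δ = 48.10°  ✓
  (2,5): δ = 35.04°  ✓
  (3,4): δ = 101.68°  ·
  (3,5): δ = 18.54°  ✓
  (4,5): δ = 96.86°  ·
antipodal pairs: 6

count = 6; pairs: (0,3), (0,4), (1,4), (2,4), (2,5), (3,5)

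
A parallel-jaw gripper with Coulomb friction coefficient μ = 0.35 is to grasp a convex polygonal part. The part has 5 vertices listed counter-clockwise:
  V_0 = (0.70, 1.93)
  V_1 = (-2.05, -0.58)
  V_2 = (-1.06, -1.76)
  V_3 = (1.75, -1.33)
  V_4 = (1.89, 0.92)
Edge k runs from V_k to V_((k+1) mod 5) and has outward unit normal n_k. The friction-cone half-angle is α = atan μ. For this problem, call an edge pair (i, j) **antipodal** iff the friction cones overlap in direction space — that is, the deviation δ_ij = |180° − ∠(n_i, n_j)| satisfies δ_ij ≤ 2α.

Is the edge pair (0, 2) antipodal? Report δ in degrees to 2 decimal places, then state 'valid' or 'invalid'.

δ = 33.69°, valid

α = atan 0.35 = 19.29°;  2α = 38.58°
edge 0: e_0 = (-2.75, -2.51);  n_0 = (-0.6741, +0.7386)
edge 2: e_2 = (+2.81, +0.43);  n_2 = (+0.1513, -0.9885)
∠(n_0, n_2) = 146.31°
δ = |180° − 146.31°| = 33.69°
33.69° ≤ 2α = 38.58°  →  valid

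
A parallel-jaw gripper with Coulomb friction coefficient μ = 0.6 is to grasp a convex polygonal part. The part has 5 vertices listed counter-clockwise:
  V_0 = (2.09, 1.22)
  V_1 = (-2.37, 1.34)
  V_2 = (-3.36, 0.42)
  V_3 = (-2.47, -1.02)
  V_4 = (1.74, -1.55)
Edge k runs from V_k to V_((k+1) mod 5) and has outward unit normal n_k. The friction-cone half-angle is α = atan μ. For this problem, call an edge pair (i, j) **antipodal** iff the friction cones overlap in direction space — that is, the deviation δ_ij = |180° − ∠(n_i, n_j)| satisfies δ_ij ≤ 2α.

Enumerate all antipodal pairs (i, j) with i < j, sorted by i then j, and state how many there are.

α = atan 0.6 = 30.96°;  2α = 61.93°
n_0 = (+0.0269, +0.9996)
n_1 = (-0.6807, +0.7325)
n_2 = (-0.8506, -0.5257)
n_3 = (-0.1249, -0.9922)
n_4 = (+0.9921, -0.1254)
  (0,1): δ = 135.56°  ·
  (0,2): δ = 56.74°  ✓
  (0,3): δ = 5.63°  ✓
  (0,4): δ = 84.34°  ·
  (1,2): δ = 101.18°  ·
  (1,3): δ = 50.08°  ✓
  (1,4): δ = 39.90°  ✓
  (2,3): δ = 128.89°  ·
  (2,4): δ = 38.92°  ✓
  (3,4): δ = 90.03°  ·
antipodal pairs: 5

count = 5; pairs: (0,2), (0,3), (1,3), (1,4), (2,4)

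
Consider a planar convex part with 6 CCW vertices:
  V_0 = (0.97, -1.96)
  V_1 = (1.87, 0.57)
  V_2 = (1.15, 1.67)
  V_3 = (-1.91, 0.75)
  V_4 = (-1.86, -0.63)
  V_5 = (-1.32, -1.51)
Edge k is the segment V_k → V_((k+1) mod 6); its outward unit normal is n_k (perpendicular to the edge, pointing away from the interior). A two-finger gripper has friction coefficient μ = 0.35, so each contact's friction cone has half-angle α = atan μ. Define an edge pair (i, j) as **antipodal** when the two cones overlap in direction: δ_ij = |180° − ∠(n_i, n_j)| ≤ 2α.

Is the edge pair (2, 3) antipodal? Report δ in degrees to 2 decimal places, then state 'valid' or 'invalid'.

δ = 104.66°, invalid

α = atan 0.35 = 19.29°;  2α = 38.58°
edge 2: e_2 = (-3.06, -0.92);  n_2 = (-0.2879, +0.9577)
edge 3: e_3 = (+0.05, -1.38);  n_3 = (-0.9993, -0.0362)
∠(n_2, n_3) = 75.34°
δ = |180° − 75.34°| = 104.66°
104.66° > 2α = 38.58°  →  invalid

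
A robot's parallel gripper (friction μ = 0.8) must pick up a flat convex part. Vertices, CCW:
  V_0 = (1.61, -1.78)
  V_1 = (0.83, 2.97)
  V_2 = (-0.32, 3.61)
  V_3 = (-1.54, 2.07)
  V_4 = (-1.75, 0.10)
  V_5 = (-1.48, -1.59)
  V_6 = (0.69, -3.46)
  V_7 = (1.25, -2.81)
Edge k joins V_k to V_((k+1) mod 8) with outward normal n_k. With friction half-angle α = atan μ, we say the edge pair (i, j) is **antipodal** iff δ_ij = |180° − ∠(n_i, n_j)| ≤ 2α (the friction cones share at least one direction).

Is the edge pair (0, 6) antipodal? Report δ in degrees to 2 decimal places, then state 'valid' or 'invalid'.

α = atan 0.8 = 38.66°;  2α = 77.32°
edge 0: e_0 = (-0.78, +4.75);  n_0 = (+0.9868, +0.1620)
edge 6: e_6 = (+0.56, +0.65);  n_6 = (+0.7576, -0.6527)
∠(n_0, n_6) = 50.07°
δ = |180° − 50.07°| = 129.93°
129.93° > 2α = 77.32°  →  invalid

δ = 129.93°, invalid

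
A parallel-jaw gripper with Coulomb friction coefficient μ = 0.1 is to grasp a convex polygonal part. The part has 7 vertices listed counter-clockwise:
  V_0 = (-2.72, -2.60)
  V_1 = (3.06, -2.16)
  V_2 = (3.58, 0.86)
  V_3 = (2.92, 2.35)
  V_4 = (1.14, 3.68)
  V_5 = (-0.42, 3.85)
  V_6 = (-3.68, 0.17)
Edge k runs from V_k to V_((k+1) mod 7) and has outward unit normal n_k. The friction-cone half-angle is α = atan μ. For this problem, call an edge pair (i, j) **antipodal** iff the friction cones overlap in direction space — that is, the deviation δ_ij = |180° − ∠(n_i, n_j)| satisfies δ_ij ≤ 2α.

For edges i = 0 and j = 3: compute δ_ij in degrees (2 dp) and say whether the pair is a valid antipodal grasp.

δ = 41.12°, invalid

α = atan 0.1 = 5.71°;  2α = 11.42°
edge 0: e_0 = (+5.78, +0.44);  n_0 = (+0.0759, -0.9971)
edge 3: e_3 = (-1.78, +1.33);  n_3 = (+0.5986, +0.8011)
∠(n_0, n_3) = 138.88°
δ = |180° − 138.88°| = 41.12°
41.12° > 2α = 11.42°  →  invalid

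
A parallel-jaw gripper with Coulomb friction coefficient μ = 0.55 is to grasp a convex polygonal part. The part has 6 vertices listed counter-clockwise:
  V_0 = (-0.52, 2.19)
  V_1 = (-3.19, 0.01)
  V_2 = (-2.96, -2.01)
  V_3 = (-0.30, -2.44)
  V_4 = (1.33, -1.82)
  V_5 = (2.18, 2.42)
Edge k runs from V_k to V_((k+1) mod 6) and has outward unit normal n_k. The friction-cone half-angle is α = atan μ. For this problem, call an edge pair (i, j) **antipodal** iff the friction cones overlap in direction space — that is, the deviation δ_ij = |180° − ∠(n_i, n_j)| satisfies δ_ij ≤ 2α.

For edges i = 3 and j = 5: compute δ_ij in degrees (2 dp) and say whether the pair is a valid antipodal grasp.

δ = 15.96°, valid

α = atan 0.55 = 28.81°;  2α = 57.62°
edge 3: e_3 = (+1.63, +0.62);  n_3 = (+0.3555, -0.9347)
edge 5: e_5 = (-2.70, -0.23);  n_5 = (-0.0849, +0.9964)
∠(n_3, n_5) = 164.04°
δ = |180° − 164.04°| = 15.96°
15.96° ≤ 2α = 57.62°  →  valid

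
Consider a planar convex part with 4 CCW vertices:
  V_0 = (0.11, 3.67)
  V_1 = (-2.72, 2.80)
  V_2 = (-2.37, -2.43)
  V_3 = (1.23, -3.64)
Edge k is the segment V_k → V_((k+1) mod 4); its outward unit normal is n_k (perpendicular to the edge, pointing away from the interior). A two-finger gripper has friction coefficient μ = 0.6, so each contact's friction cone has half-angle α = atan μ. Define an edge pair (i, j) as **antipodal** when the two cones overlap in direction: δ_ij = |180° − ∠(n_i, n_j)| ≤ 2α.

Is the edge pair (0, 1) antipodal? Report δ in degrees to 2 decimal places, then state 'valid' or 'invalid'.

δ = 103.26°, invalid

α = atan 0.6 = 30.96°;  2α = 61.93°
edge 0: e_0 = (-2.83, -0.87);  n_0 = (-0.2938, +0.9559)
edge 1: e_1 = (+0.35, -5.23);  n_1 = (-0.9978, -0.0668)
∠(n_0, n_1) = 76.74°
δ = |180° − 76.74°| = 103.26°
103.26° > 2α = 61.93°  →  invalid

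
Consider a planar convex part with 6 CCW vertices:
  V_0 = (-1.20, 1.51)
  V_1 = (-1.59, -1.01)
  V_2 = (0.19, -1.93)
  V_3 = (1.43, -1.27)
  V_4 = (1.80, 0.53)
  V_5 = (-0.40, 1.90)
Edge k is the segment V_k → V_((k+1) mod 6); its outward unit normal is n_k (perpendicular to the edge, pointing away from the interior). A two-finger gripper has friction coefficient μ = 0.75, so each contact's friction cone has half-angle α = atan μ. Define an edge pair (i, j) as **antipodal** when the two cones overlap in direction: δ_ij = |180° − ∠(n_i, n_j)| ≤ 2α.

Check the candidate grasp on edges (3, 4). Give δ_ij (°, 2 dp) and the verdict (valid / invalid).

α = atan 0.75 = 36.87°;  2α = 73.74°
edge 3: e_3 = (+0.37, +1.80);  n_3 = (+0.9795, -0.2013)
edge 4: e_4 = (-2.20, +1.37);  n_4 = (+0.5286, +0.8489)
∠(n_3, n_4) = 69.70°
δ = |180° − 69.70°| = 110.30°
110.30° > 2α = 73.74°  →  invalid

δ = 110.30°, invalid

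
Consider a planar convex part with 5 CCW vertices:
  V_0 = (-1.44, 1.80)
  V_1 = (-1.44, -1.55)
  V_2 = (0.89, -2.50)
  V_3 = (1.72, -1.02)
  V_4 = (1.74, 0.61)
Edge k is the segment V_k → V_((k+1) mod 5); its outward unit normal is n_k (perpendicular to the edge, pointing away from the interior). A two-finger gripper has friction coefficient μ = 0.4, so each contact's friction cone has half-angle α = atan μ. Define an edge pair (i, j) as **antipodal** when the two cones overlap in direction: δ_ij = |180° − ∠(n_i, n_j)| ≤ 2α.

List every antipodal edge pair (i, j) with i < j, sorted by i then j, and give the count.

count = 3; pairs: (0,2), (0,3), (1,4)

α = atan 0.4 = 21.80°;  2α = 43.60°
n_0 = (-1.0000, -0.0000)
n_1 = (-0.3775, -0.9260)
n_2 = (+0.8722, -0.4891)
n_3 = (+0.9999, -0.0123)
n_4 = (+0.3505, +0.9366)
  (0,1): δ = 112.18°  ·
  (0,2): δ = 29.28°  ✓
  (0,3): δ = 0.70°  ✓
  (0,4): δ = 69.48°  ·
  (1,2): δ = 97.10°  ·
  (1,3): δ = 68.52°  ·
  (1,4): δ = 1.67°  ✓
  (2,3): δ = 151.42°  ·
  (2,4): δ = 81.23°  ·
  (3,4): δ = 109.81°  ·
antipodal pairs: 3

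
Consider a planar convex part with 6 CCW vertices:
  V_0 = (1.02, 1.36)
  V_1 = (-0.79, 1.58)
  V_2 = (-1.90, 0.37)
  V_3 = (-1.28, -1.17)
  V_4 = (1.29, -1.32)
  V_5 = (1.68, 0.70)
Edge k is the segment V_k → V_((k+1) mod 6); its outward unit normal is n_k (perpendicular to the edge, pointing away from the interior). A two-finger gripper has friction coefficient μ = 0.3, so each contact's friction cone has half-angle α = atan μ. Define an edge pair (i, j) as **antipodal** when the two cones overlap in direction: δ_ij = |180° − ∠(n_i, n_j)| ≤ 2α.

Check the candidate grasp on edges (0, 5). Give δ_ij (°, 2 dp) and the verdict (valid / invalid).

δ = 141.93°, invalid

α = atan 0.3 = 16.70°;  2α = 33.40°
edge 0: e_0 = (-1.81, +0.22);  n_0 = (+0.1207, +0.9927)
edge 5: e_5 = (-0.66, +0.66);  n_5 = (+0.7071, +0.7071)
∠(n_0, n_5) = 38.07°
δ = |180° − 38.07°| = 141.93°
141.93° > 2α = 33.40°  →  invalid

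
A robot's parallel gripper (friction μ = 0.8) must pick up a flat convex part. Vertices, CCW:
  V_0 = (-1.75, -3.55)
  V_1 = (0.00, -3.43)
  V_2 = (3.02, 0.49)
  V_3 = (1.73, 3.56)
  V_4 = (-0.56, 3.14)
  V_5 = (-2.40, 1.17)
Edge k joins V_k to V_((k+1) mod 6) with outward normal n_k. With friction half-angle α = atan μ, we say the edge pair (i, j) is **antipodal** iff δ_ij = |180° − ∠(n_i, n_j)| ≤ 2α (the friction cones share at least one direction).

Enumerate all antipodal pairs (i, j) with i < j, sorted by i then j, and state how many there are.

count = 8; pairs: (0,2), (0,3), (0,4), (1,3), (1,4), (1,5), (2,4), (2,5)

α = atan 0.8 = 38.66°;  2α = 77.32°
n_0 = (+0.0684, -0.9977)
n_1 = (+0.7922, -0.6103)
n_2 = (+0.9219, +0.3874)
n_3 = (-0.1804, +0.9836)
n_4 = (-0.7308, +0.6826)
n_5 = (-0.9907, -0.1364)
  (0,1): δ = 131.53°  ·
  (0,2): δ = 71.13°  ✓
  (0,3): δ = 6.47°  ✓
  (0,4): δ = 43.03°  ✓
  (0,5): δ = 93.92°  ·
  (1,2): δ = 119.60°  ·
  (1,3): δ = 42.00°  ✓
  (1,4): δ = 5.43°  ✓
  (1,5): δ = 45.45°  ✓
  (2,3): δ = 102.40°  ·
  (2,4): δ = 65.84°  ✓
  (2,5): δ = 14.95°  ✓
  (3,4): δ = 143.44°  ·
  (3,5): δ = 92.55°  ·
  (4,5): δ = 129.11°  ·
antipodal pairs: 8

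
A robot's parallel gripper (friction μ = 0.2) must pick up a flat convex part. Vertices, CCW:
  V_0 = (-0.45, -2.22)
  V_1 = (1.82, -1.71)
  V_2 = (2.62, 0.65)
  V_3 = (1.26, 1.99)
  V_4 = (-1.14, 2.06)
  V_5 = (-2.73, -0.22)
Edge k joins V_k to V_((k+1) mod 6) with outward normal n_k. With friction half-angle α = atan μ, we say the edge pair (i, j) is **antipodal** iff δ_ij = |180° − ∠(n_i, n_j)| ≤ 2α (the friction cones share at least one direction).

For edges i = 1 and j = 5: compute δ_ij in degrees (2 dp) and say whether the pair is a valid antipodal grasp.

δ = 67.47°, invalid

α = atan 0.2 = 11.31°;  2α = 22.62°
edge 1: e_1 = (+0.80, +2.36);  n_1 = (+0.9471, -0.3210)
edge 5: e_5 = (+2.28, -2.00);  n_5 = (-0.6594, -0.7518)
∠(n_1, n_5) = 112.53°
δ = |180° − 112.53°| = 67.47°
67.47° > 2α = 22.62°  →  invalid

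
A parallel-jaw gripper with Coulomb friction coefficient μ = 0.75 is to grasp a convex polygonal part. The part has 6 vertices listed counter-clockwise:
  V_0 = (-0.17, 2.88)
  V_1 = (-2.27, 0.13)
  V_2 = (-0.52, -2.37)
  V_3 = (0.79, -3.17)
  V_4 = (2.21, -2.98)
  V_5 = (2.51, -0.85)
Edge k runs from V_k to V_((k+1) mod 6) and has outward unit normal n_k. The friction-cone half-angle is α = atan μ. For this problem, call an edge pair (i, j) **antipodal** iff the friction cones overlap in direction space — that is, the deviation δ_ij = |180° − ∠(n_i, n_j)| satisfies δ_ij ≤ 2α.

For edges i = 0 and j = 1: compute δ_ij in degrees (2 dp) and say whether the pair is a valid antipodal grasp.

δ = 107.64°, invalid

α = atan 0.75 = 36.87°;  2α = 73.74°
edge 0: e_0 = (-2.10, -2.75);  n_0 = (-0.7948, +0.6069)
edge 1: e_1 = (+1.75, -2.50);  n_1 = (-0.8192, -0.5735)
∠(n_0, n_1) = 72.36°
δ = |180° − 72.36°| = 107.64°
107.64° > 2α = 73.74°  →  invalid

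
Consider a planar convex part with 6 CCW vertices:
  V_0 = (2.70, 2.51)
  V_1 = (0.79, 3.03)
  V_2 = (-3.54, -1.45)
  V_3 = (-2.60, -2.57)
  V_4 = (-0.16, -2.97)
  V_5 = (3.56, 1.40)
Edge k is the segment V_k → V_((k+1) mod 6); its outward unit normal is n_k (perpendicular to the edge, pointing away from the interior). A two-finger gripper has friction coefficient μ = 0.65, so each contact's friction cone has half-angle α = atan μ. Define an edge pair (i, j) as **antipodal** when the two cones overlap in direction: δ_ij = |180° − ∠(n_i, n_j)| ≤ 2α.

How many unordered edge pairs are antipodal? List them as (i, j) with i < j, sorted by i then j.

α = atan 0.65 = 33.02°;  2α = 66.05°
n_0 = (+0.2627, +0.9649)
n_1 = (-0.7190, +0.6950)
n_2 = (-0.7660, -0.6429)
n_3 = (-0.1618, -0.9868)
n_4 = (+0.7615, -0.6482)
n_5 = (+0.7905, +0.6125)
  (0,1): δ = 118.79°  ·
  (0,2): δ = 34.76°  ✓
  (0,3): δ = 5.92°  ✓
  (0,4): δ = 64.82°  ✓
  (0,5): δ = 143.00°  ·
  (1,2): δ = 95.97°  ·
  (1,3): δ = 55.29°  ✓
  (1,4): δ = 3.62°  ✓
  (1,5): δ = 81.79°  ·
  (2,3): δ = 139.32°  ·
  (2,4): δ = 80.41°  ·
  (2,5): δ = 2.24°  ✓
  (3,4): δ = 121.10°  ·
  (3,5): δ = 42.92°  ✓
  (4,5): δ = 101.83°  ·
antipodal pairs: 7

count = 7; pairs: (0,2), (0,3), (0,4), (1,3), (1,4), (2,5), (3,5)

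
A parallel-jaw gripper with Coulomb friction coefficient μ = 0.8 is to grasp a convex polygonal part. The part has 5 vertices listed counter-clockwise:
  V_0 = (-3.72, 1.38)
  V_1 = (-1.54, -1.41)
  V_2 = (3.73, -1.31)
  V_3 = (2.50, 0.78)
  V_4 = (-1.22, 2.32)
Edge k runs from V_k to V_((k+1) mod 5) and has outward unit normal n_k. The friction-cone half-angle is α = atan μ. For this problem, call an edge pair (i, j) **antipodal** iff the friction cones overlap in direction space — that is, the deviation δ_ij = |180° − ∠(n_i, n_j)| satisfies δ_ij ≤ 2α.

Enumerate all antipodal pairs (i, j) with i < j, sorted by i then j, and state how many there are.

α = atan 0.8 = 38.66°;  2α = 77.32°
n_0 = (-0.7880, -0.6157)
n_1 = (+0.0190, -0.9998)
n_2 = (+0.8618, +0.5072)
n_3 = (+0.3825, +0.9240)
n_4 = (-0.3519, +0.9360)
  (0,1): δ = 126.92°  ·
  (0,2): δ = 7.53°  ✓
  (0,3): δ = 29.51°  ✓
  (0,4): δ = 72.60°  ✓
  (1,2): δ = 60.61°  ✓
  (1,3): δ = 23.58°  ✓
  (1,4): δ = 19.52°  ✓
  (2,3): δ = 142.97°  ·
  (2,4): δ = 99.87°  ·
  (3,4): δ = 136.91°  ·
antipodal pairs: 6

count = 6; pairs: (0,2), (0,3), (0,4), (1,2), (1,3), (1,4)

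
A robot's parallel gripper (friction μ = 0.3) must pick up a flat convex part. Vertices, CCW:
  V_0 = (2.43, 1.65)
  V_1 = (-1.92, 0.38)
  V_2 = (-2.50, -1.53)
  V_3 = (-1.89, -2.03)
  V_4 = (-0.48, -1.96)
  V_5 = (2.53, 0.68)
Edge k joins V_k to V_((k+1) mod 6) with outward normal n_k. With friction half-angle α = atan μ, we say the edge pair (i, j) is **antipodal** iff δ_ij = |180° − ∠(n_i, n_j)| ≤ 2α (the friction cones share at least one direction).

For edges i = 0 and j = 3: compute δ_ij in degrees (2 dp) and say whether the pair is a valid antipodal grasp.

α = atan 0.3 = 16.70°;  2α = 33.40°
edge 0: e_0 = (-4.35, -1.27);  n_0 = (-0.2803, +0.9599)
edge 3: e_3 = (+1.41, +0.07);  n_3 = (+0.0496, -0.9988)
∠(n_0, n_3) = 166.57°
δ = |180° − 166.57°| = 13.43°
13.43° ≤ 2α = 33.40°  →  valid

δ = 13.43°, valid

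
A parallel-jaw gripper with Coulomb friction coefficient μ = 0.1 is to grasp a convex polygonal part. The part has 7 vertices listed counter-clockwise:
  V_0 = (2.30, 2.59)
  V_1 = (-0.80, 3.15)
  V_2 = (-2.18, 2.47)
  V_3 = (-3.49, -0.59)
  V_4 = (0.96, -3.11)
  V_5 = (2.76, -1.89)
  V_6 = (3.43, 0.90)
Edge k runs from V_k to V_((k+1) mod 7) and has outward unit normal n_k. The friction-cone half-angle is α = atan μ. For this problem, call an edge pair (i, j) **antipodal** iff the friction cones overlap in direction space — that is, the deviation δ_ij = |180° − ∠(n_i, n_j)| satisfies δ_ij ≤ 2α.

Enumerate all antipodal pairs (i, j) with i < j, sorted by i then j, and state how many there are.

count = 2; pairs: (1,4), (2,5)

α = atan 0.1 = 5.71°;  2α = 11.42°
n_0 = (+0.1778, +0.9841)
n_1 = (-0.4420, +0.8970)
n_2 = (-0.9193, +0.3936)
n_3 = (-0.4928, -0.8702)
n_4 = (+0.5611, -0.8278)
n_5 = (+0.9724, -0.2335)
n_6 = (+0.8313, +0.5558)
  (0,1): δ = 143.53°  ·
  (0,2): δ = 102.94°  ·
  (0,3): δ = 19.28°  ·
  (0,4): δ = 44.37°  ·
  (0,5): δ = 86.74°  ·
  (0,6): δ = 134.01°  ·
  (1,2): δ = 139.41°  ·
  (1,3): δ = 55.75°  ·
  (1,4): δ = 7.90°  ✓
  (1,5): δ = 50.26°  ·
  (1,6): δ = 97.54°  ·
  (2,3): δ = 96.35°  ·
  (2,4): δ = 32.70°  ·
  (2,5): δ = 9.67°  ✓
  (2,6): δ = 56.94°  ·
  (3,4): δ = 116.35°  ·
  (3,5): δ = 73.98°  ·
  (3,6): δ = 26.71°  ·
  (4,5): δ = 137.63°  ·
  (4,6): δ = 90.36°  ·
  (5,6): δ = 132.73°  ·
antipodal pairs: 2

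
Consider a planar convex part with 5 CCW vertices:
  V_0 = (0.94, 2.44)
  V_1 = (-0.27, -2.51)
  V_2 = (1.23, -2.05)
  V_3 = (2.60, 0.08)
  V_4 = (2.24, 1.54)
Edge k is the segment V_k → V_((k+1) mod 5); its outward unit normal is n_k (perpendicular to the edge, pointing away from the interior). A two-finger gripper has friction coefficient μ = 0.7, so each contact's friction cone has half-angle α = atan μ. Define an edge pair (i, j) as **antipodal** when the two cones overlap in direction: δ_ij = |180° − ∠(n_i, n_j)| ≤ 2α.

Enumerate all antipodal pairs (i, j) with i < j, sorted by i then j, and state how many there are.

count = 5; pairs: (0,1), (0,2), (0,3), (0,4), (1,4)

α = atan 0.7 = 34.99°;  2α = 69.98°
n_0 = (-0.9714, +0.2375)
n_1 = (+0.2932, -0.9561)
n_2 = (+0.8411, -0.5410)
n_3 = (+0.9709, +0.2394)
n_4 = (+0.5692, +0.8222)
  (0,1): δ = 59.21°  ✓
  (0,2): δ = 19.01°  ✓
  (0,3): δ = 27.59°  ✓
  (0,4): δ = 69.04°  ✓
  (1,2): δ = 139.80°  ·
  (1,3): δ = 93.20°  ·
  (1,4): δ = 51.74°  ✓
  (2,3): δ = 133.40°  ·
  (2,4): δ = 91.95°  ·
  (3,4): δ = 138.55°  ·
antipodal pairs: 5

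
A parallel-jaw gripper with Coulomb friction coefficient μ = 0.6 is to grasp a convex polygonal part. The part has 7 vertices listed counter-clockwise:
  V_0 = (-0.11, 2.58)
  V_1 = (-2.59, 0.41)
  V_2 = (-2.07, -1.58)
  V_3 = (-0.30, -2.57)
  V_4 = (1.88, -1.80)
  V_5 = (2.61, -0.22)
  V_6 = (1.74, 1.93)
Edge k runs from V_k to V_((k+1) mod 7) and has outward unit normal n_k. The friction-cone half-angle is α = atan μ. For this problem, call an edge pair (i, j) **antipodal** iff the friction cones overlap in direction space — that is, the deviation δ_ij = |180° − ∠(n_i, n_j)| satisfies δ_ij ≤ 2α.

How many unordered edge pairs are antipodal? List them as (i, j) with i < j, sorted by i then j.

count = 8; pairs: (0,3), (0,4), (1,4), (1,5), (1,6), (2,5), (2,6), (3,6)

α = atan 0.6 = 30.96°;  2α = 61.93°
n_0 = (-0.6585, +0.7526)
n_1 = (-0.9675, -0.2528)
n_2 = (-0.4882, -0.8728)
n_3 = (+0.3330, -0.9429)
n_4 = (+0.9078, -0.4194)
n_5 = (+0.9270, +0.3751)
n_6 = (+0.3315, +0.9435)
  (0,1): δ = 116.54°  ·
  (0,2): δ = 70.41°  ·
  (0,3): δ = 21.73°  ✓
  (0,4): δ = 24.02°  ✓
  (0,5): δ = 70.84°  ·
  (0,6): δ = 119.46°  ·
  (1,2): δ = 133.86°  ·
  (1,3): δ = 85.19°  ·
  (1,4): δ = 39.44°  ✓
  (1,5): δ = 7.39°  ✓
  (1,6): δ = 56.00°  ✓
  (2,3): δ = 131.33°  ·
  (2,4): δ = 85.58°  ·
  (2,5): δ = 38.75°  ✓
  (2,6): δ = 9.86°  ✓
  (3,4): δ = 134.25°  ·
  (3,5): δ = 87.42°  ·
  (3,6): δ = 38.81°  ✓
  (4,5): δ = 133.17°  ·
  (4,6): δ = 84.56°  ·
  (5,6): δ = 131.39°  ·
antipodal pairs: 8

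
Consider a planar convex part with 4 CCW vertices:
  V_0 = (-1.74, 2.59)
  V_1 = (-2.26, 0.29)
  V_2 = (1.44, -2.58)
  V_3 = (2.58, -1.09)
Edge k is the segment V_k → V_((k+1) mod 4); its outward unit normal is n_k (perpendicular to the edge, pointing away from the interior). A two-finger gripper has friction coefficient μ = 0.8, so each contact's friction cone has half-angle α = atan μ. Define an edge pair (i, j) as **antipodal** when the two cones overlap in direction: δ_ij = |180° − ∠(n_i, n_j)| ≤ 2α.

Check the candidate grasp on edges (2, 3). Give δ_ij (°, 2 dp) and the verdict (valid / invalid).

α = atan 0.8 = 38.66°;  2α = 77.32°
edge 2: e_2 = (+1.14, +1.49);  n_2 = (+0.7942, -0.6076)
edge 3: e_3 = (-4.32, +3.68);  n_3 = (+0.6485, +0.7612)
∠(n_2, n_3) = 86.99°
δ = |180° − 86.99°| = 93.01°
93.01° > 2α = 77.32°  →  invalid

δ = 93.01°, invalid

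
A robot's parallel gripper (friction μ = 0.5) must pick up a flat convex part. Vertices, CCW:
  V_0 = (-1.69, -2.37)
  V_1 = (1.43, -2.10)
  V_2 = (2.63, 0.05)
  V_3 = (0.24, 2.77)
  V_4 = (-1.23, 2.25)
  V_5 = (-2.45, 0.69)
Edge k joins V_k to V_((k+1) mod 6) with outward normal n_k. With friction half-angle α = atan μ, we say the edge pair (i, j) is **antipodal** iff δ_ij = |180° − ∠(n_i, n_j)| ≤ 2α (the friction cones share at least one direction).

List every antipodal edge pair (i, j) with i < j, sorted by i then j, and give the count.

count = 6; pairs: (0,3), (0,4), (1,3), (1,4), (1,5), (2,5)

α = atan 0.5 = 26.57°;  2α = 53.13°
n_0 = (+0.0862, -0.9963)
n_1 = (+0.8732, -0.4874)
n_2 = (+0.7512, +0.6601)
n_3 = (-0.3335, +0.9428)
n_4 = (-0.7877, +0.6160)
n_5 = (-0.9705, -0.2410)
  (0,1): δ = 124.11°  ·
  (0,2): δ = 53.64°  ·
  (0,3): δ = 14.53°  ✓
  (0,4): δ = 47.03°  ✓
  (0,5): δ = 99.00°  ·
  (1,2): δ = 109.53°  ·
  (1,3): δ = 41.35°  ✓
  (1,4): δ = 8.86°  ✓
  (1,5): δ = 43.12°  ✓
  (2,3): δ = 111.82°  ·
  (2,4): δ = 79.33°  ·
  (2,5): δ = 27.36°  ✓
  (3,4): δ = 147.51°  ·
  (3,5): δ = 95.53°  ·
  (4,5): δ = 128.02°  ·
antipodal pairs: 6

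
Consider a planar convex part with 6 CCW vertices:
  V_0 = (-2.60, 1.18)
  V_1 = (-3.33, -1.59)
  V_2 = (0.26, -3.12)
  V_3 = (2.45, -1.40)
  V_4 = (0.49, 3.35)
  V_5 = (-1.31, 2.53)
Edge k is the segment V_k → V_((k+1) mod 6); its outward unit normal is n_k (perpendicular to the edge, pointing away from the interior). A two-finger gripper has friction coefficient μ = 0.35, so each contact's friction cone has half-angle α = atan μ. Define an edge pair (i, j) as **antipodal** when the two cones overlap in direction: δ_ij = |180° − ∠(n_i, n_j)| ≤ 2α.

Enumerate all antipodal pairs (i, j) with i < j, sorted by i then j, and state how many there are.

count = 4; pairs: (0,2), (0,3), (2,4), (2,5)

α = atan 0.35 = 19.29°;  2α = 38.58°
n_0 = (-0.9670, +0.2548)
n_1 = (-0.3921, -0.9199)
n_2 = (+0.6177, -0.7864)
n_3 = (+0.9244, +0.3814)
n_4 = (-0.4146, +0.9100)
n_5 = (-0.7230, +0.6909)
  (0,1): δ = 98.32°  ·
  (0,2): δ = 37.09°  ✓
  (0,3): δ = 37.19°  ✓
  (0,4): δ = 129.26°  ·
  (0,5): δ = 151.07°  ·
  (1,2): δ = 118.77°  ·
  (1,3): δ = 44.49°  ·
  (1,4): δ = 47.57°  ·
  (1,5): δ = 69.38°  ·
  (2,3): δ = 105.72°  ·
  (2,4): δ = 13.65°  ✓
  (2,5): δ = 8.16°  ✓
  (3,4): δ = 87.93°  ·
  (3,5): δ = 66.12°  ·
  (4,5): δ = 158.19°  ·
antipodal pairs: 4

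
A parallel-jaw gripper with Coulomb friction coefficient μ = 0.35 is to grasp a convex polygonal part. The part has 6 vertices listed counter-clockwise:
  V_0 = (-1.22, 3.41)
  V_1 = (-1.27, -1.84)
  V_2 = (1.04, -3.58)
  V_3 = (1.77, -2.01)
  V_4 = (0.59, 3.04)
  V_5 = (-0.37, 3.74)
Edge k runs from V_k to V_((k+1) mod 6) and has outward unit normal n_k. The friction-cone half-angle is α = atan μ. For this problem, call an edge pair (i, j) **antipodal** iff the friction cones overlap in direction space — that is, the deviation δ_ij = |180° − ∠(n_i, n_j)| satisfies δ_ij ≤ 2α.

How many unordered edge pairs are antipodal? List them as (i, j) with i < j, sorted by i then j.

α = atan 0.35 = 19.29°;  2α = 38.58°
n_0 = (-1.0000, +0.0095)
n_1 = (-0.6017, -0.7988)
n_2 = (+0.9068, -0.4216)
n_3 = (+0.9738, +0.2275)
n_4 = (+0.5892, +0.8080)
n_5 = (-0.3619, +0.9322)
  (0,1): δ = 126.44°  ·
  (0,2): δ = 24.39°  ✓
  (0,3): δ = 13.70°  ✓
  (0,4): δ = 54.45°  ·
  (0,5): δ = 111.76°  ·
  (1,2): δ = 77.95°  ·
  (1,3): δ = 39.86°  ·
  (1,4): δ = 0.89°  ✓
  (1,5): δ = 58.21°  ·
  (2,3): δ = 141.91°  ·
  (2,4): δ = 101.16°  ·
  (2,5): δ = 43.85°  ·
  (3,4): δ = 139.25°  ·
  (3,5): δ = 81.93°  ·
  (4,5): δ = 122.68°  ·
antipodal pairs: 3

count = 3; pairs: (0,2), (0,3), (1,4)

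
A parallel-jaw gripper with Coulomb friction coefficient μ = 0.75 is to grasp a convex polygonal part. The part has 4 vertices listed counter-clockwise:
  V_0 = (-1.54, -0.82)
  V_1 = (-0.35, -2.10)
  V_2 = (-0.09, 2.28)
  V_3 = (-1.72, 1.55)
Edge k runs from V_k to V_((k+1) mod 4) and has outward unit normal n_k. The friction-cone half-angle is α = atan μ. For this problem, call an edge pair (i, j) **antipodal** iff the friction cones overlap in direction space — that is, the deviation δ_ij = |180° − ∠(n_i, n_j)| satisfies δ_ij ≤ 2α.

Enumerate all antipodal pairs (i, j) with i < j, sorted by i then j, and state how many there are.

count = 4; pairs: (0,1), (0,2), (1,2), (1,3)

α = atan 0.75 = 36.87°;  2α = 73.74°
n_0 = (-0.7324, -0.6809)
n_1 = (+0.9982, -0.0593)
n_2 = (-0.4087, +0.9127)
n_3 = (-0.9971, -0.0757)
  (0,1): δ = 46.31°  ✓
  (0,2): δ = 71.21°  ✓
  (0,3): δ = 141.43°  ·
  (1,2): δ = 62.48°  ✓
  (1,3): δ = 7.74°  ✓
  (2,3): δ = 109.78°  ·
antipodal pairs: 4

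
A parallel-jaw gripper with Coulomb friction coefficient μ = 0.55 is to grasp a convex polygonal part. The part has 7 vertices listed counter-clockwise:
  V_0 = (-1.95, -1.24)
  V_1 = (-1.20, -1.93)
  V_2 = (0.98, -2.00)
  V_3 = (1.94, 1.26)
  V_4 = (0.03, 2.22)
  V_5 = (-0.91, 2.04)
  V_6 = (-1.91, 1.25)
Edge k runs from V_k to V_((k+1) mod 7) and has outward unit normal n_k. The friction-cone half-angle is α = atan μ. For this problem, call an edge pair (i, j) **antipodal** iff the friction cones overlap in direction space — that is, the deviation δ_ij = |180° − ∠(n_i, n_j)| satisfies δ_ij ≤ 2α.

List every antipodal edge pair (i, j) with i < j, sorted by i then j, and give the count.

α = atan 0.55 = 28.81°;  2α = 57.62°
n_0 = (-0.6771, -0.7359)
n_1 = (-0.0321, -0.9995)
n_2 = (+0.9593, -0.2825)
n_3 = (+0.4491, +0.8935)
n_4 = (-0.1881, +0.9822)
n_5 = (-0.6199, +0.7847)
n_6 = (-0.9999, +0.0161)
  (0,1): δ = 139.23°  ·
  (0,2): δ = 63.79°  ·
  (0,3): δ = 15.93°  ✓
  (0,4): δ = 53.45°  ✓
  (0,5): δ = 80.92°  ·
  (0,6): δ = 131.69°  ·
  (1,2): δ = 104.57°  ·
  (1,3): δ = 24.85°  ✓
  (1,4): δ = 12.68°  ✓
  (1,5): δ = 40.15°  ✓
  (1,6): δ = 90.92°  ·
  (2,3): δ = 100.28°  ·
  (2,4): δ = 62.75°  ·
  (2,5): δ = 35.28°  ✓
  (2,6): δ = 15.49°  ✓
  (3,4): δ = 142.47°  ·
  (3,5): δ = 115.01°  ·
  (3,6): δ = 64.24°  ·
  (4,5): δ = 152.53°  ·
  (4,6): δ = 101.76°  ·
  (5,6): δ = 129.23°  ·
antipodal pairs: 7

count = 7; pairs: (0,3), (0,4), (1,3), (1,4), (1,5), (2,5), (2,6)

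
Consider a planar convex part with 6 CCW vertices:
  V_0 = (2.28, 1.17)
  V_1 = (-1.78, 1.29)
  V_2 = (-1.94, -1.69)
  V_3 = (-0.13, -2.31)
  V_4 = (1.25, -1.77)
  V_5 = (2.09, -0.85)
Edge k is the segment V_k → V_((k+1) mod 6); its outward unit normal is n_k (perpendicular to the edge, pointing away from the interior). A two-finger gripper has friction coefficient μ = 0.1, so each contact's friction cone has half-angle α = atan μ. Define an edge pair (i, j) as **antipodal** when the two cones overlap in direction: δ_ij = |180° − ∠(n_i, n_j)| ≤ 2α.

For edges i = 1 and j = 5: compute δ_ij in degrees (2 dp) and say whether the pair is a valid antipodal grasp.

α = atan 0.1 = 5.71°;  2α = 11.42°
edge 1: e_1 = (-0.16, -2.98);  n_1 = (-0.9986, +0.0536)
edge 5: e_5 = (+0.19, +2.02);  n_5 = (+0.9956, -0.0936)
∠(n_1, n_5) = 177.70°
δ = |180° − 177.70°| = 2.30°
2.30° ≤ 2α = 11.42°  →  valid

δ = 2.30°, valid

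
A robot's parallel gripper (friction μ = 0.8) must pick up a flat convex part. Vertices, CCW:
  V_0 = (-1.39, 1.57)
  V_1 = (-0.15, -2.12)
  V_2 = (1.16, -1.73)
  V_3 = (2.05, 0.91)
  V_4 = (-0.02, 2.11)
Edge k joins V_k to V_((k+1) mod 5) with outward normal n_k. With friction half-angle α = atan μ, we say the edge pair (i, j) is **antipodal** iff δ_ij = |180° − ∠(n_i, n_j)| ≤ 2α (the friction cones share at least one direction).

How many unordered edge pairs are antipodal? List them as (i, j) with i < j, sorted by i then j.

count = 5; pairs: (0,2), (0,3), (1,3), (1,4), (2,4)

α = atan 0.8 = 38.66°;  2α = 77.32°
n_0 = (-0.9479, -0.3185)
n_1 = (+0.2853, -0.9584)
n_2 = (+0.9476, -0.3195)
n_3 = (+0.5015, +0.8651)
n_4 = (-0.3667, +0.9303)
  (0,1): δ = 92.00°  ·
  (0,2): δ = 37.20°  ✓
  (0,3): δ = 41.32°  ✓
  (0,4): δ = 92.94°  ·
  (1,2): δ = 125.21°  ·
  (1,3): δ = 46.68°  ✓
  (1,4): δ = 4.93°  ✓
  (2,3): δ = 101.47°  ·
  (2,4): δ = 49.86°  ✓
  (3,4): δ = 128.39°  ·
antipodal pairs: 5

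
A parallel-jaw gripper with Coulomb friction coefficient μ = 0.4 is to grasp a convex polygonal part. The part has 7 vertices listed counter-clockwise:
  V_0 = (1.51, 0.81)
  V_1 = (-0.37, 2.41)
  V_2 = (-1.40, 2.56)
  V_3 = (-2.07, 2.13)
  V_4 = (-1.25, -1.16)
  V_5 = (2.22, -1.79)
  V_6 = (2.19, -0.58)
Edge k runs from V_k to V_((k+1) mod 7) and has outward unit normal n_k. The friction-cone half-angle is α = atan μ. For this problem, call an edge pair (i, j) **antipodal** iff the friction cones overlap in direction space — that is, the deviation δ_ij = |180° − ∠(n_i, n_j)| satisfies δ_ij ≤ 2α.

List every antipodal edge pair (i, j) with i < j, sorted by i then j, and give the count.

count = 6; pairs: (0,3), (0,4), (1,4), (2,4), (3,5), (3,6)

α = atan 0.4 = 21.80°;  2α = 43.60°
n_0 = (+0.6481, +0.7615)
n_1 = (+0.1441, +0.9896)
n_2 = (-0.5401, +0.8416)
n_3 = (-0.9703, -0.2418)
n_4 = (-0.1786, -0.9839)
n_5 = (+0.9997, +0.0248)
n_6 = (+0.8983, +0.4394)
  (0,1): δ = 147.89°  ·
  (0,2): δ = 106.91°  ·
  (0,3): δ = 35.60°  ✓
  (0,4): δ = 30.11°  ✓
  (0,5): δ = 131.82°  ·
  (0,6): δ = 156.47°  ·
  (1,2): δ = 139.02°  ·
  (1,3): δ = 67.72°  ·
  (1,4): δ = 2.00°  ✓
  (1,5): δ = 99.71°  ·
  (1,6): δ = 124.35°  ·
  (2,3): δ = 108.70°  ·
  (2,4): δ = 42.98°  ✓
  (2,5): δ = 58.73°  ·
  (2,6): δ = 83.38°  ·
  (3,4): δ = 114.29°  ·
  (3,5): δ = 12.57°  ✓
  (3,6): δ = 12.07°  ✓
  (4,5): δ = 78.29°  ·
  (4,6): δ = 53.64°  ·
  (5,6): δ = 155.35°  ·
antipodal pairs: 6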